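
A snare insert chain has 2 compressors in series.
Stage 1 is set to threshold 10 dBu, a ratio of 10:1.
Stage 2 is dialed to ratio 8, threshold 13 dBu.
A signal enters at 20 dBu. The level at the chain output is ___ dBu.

Stage 1: 20 dBu is 10 dB over 10 dBu; at 10:1 that becomes 1 dB over, giving 11 dBu.
Stage 2: below threshold (11 ≤ 13); passes unchanged; output 11 dBu.

11 dBu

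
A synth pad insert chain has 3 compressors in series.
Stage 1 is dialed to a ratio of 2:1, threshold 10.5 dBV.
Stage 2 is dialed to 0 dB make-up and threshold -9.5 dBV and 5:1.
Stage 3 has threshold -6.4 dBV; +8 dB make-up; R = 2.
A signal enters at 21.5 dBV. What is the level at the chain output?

2.6 dBV

Stage 1: 21.5 dBV is 11 dB over 10.5 dBV; at 2:1 that becomes 5.5 dB over, giving 16 dBV.
Stage 2: 25.5 dB above -9.5 dBV, reduced 5:1 to 5.1 dB above → -4.4 dBV.
Stage 3: 2 dB above -6.4 dBV, reduced 2:1 to 1 dB above → -5.4 dBV; +8 dB make-up → 2.6 dBV.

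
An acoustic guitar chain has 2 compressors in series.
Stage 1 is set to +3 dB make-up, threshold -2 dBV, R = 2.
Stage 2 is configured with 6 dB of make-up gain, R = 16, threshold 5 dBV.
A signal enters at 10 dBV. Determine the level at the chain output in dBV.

11.125 dBV

Stage 1: overshoot 12 dB → 12/2 = 6 dB → 4 dBV; +3 dB make-up → 7 dBV.
Stage 2: overshoot 2 dB → 2/16 = 0.125 dB → 5.125 dBV; +6 dB make-up → 11.125 dBV.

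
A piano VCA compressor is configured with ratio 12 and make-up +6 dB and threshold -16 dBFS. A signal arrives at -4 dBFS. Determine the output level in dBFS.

-9 dBFS

Overshoot: -4 − (-16) = 12 dB.
The 12 dB excess becomes 1 dB after 12:1 reduction.
So the level is -16 + 1 = -15 dBFS; make-up adds 6 dB, giving -9 dBFS.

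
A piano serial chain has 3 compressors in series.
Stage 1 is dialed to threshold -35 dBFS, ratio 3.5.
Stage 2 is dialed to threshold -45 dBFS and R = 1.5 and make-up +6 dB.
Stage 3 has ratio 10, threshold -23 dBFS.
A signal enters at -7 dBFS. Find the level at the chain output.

-27 dBFS

Stage 1: 28 dB above -35 dBFS, reduced 3.5:1 to 8 dB above → -27 dBFS.
Stage 2: 18 dB above -45 dBFS, reduced 1.5:1 to 12 dB above → -33 dBFS; +6 dB make-up → -27 dBFS.
Stage 3: -27 dBFS is at or below the -23 dBFS threshold — no compression; output -27 dBFS.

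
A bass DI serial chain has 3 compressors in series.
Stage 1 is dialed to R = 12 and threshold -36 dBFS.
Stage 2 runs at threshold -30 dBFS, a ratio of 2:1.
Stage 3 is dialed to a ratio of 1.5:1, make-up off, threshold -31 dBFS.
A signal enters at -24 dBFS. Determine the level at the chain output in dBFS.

-35 dBFS

Stage 1: -24 dBFS is 12 dB over -36 dBFS; at 12:1 that becomes 1 dB over, giving -35 dBFS.
Stage 2: -35 dBFS is at or below the -30 dBFS threshold — no compression; output -35 dBFS.
Stage 3: -35 dBFS ≤ -31 dBFS, so stage 3 doesn't engage; output -35 dBFS.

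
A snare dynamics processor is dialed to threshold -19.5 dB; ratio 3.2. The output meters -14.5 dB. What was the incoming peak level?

The compressed level sits -14.5 − (-19.5) = 5 dB over threshold.
Before 3.2:1 compression the overshoot was 5 × 3.2 = 16 dB, so input = -19.5 + 16 = -3.5 dB.

-3.5 dB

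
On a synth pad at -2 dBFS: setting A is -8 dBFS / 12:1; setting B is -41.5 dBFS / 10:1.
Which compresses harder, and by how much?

B, by 30.05 dB

A: 6 dB over, compressed to 0.5 dB over, so 5.5 dB of GR.
B: 39.5 dB over, compressed to 3.95 dB over, so 35.55 dB of GR.
Difference: 30.05 dB in favour of B.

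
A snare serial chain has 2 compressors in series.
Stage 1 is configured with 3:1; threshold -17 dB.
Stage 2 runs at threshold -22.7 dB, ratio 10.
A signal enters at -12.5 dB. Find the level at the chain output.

Stage 1: -12.5 dB is 4.5 dB over -17 dB; at 3:1 that becomes 1.5 dB over, giving -15.5 dB.
Stage 2: -15.5 dB is 7.2 dB over -22.7 dB; at 10:1 that becomes 0.72 dB over, giving -21.98 dB.

-21.98 dB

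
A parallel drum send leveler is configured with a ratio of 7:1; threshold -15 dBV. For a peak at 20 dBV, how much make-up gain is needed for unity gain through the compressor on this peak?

Without make-up, output = threshold + overshoot/7 = -15 + 5 = -10 dBV.
Gap to target: 30 dB.

30 dB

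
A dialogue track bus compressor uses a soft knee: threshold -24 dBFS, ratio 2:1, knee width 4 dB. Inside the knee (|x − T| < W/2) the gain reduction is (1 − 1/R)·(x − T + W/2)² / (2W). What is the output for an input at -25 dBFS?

-25.0625 dBFS

x − T + W/2 = -25 − (-24) + 2 = 1.
GR = (1 − 1/2) × 1² / 8 = 0.5 × 1 / 8 = 0.0625 dB.
Output = -25 − 0.0625 = -25.0625 dBFS.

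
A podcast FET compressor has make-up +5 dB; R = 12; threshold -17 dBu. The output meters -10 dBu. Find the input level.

Remove make-up: -10 − 5 = -15 dBu.
The compressed level sits -15 − (-17) = 2 dB over threshold.
Undo the ratio: input overshoot = 2 × 12 = 24 dB, giving input = 7 dBu.

7 dBu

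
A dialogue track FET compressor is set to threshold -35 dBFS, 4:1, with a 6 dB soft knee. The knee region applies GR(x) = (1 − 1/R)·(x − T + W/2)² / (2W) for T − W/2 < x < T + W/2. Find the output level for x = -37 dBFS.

-37.0625 dBFS

x − T + W/2 = -37 − (-35) + 3 = 1.
GR = (1 − 1/4) × 1² / 12 = 0.75 × 1 / 12 = 0.0625 dB.
Output = -37 − 0.0625 = -37.0625 dBFS.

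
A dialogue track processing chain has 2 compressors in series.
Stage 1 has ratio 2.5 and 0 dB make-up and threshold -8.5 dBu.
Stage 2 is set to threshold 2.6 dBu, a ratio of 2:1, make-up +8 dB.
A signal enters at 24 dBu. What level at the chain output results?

Stage 1: 32.5 dB above -8.5 dBu, reduced 2.5:1 to 13 dB above → 4.5 dBu.
Stage 2: overshoot 1.9 dB → 1.9/2 = 0.95 dB → 3.55 dBu; +8 dB make-up → 11.55 dBu.

11.55 dBu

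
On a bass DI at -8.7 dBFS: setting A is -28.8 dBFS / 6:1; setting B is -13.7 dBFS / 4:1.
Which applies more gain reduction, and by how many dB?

A, by 13 dB

A: 20.1 dB over, compressed to 3.35 dB over, so 16.75 dB of GR.
B: 5 dB over, compressed to 1.25 dB over, so 3.75 dB of GR.
A applies 13 dB more gain reduction.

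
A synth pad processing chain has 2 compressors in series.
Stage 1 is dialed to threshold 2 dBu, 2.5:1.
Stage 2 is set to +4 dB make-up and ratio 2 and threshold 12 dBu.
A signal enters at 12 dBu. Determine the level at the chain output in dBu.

10 dBu

Stage 1: 12 dBu is 10 dB over 2 dBu; at 2.5:1 that becomes 4 dB over, giving 6 dBu.
Stage 2: 6 dBu is at or below the 12 dBu threshold — no compression; make-up brings it to 10 dBu.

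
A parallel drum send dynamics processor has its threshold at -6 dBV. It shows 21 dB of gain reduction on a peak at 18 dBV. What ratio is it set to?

Input overshoot = 18 − (-6) = 24 dB.
Output overshoot = 24 − 21 = 3 dB.
Ratio = input overshoot / output overshoot = 24 / 3 = 8.

8:1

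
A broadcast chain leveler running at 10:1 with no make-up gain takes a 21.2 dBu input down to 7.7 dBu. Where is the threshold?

6.2 dBu

Gain reduction = 21.2 − 7.7 = 13.5 dB; output overshoot = GR / (R − 1) = 13.5 / 9 = 1.5 dB.
Threshold = output − output overshoot = 7.7 − 1.5 = 6.2 dBu.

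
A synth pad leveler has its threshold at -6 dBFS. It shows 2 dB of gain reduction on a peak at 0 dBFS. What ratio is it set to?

1.5:1

Input overshoot = 0 − (-6) = 6 dB.
Output overshoot = 6 − 2 = 4 dB.
Ratio = input overshoot / output overshoot = 6 / 4 = 1.5.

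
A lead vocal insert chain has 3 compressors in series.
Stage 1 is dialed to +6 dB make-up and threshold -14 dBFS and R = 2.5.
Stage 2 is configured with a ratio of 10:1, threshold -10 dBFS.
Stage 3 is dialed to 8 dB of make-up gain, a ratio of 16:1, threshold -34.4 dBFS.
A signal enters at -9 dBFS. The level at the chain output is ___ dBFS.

-24.85 dBFS

Stage 1: 5 dB above -14 dBFS, reduced 2.5:1 to 2 dB above → -12 dBFS; +6 dB make-up → -6 dBFS.
Stage 2: overshoot 4 dB → 4/10 = 0.4 dB → -9.6 dBFS.
Stage 3: overshoot 24.8 dB → 24.8/16 = 1.55 dB → -32.85 dBFS; +8 dB make-up → -24.85 dBFS.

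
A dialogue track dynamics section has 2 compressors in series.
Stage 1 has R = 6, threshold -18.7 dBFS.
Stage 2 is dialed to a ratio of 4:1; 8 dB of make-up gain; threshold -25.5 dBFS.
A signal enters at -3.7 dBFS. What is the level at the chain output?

-15.175 dBFS

Stage 1: -3.7 dBFS is 15 dB over -18.7 dBFS; at 6:1 that becomes 2.5 dB over, giving -16.2 dBFS.
Stage 2: -16.2 dBFS is 9.3 dB over -25.5 dBFS; at 4:1 that becomes 2.325 dB over, giving -23.175 dBFS; +8 dB make-up → -15.175 dBFS.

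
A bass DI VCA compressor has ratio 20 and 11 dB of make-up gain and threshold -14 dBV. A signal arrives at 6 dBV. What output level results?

Overshoot: 6 − (-14) = 20 dB.
At 20:1 the overshoot is divided by 20, leaving 1 dB above threshold.
So the level is -14 + 1 = -13 dBV; make-up adds 11 dB, giving -2 dBV.

-2 dBV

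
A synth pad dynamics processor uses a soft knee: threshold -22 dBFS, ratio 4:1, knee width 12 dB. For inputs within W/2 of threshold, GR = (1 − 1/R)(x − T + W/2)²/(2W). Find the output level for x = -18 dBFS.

-21.125 dBFS

x − T + W/2 = -18 − (-22) + 6 = 10.
GR = (1 − 1/4) × 10² / 24 = 0.75 × 100 / 24 = 3.125 dB.
Output = -18 − 3.125 = -21.125 dBFS.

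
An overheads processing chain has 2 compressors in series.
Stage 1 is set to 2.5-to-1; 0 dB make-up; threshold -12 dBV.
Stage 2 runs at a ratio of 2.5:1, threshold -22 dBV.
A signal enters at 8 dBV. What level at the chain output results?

-14.8 dBV

Stage 1: 20 dB above -12 dBV, reduced 2.5:1 to 8 dB above → -4 dBV.
Stage 2: overshoot 18 dB → 18/2.5 = 7.2 dB → -14.8 dBV.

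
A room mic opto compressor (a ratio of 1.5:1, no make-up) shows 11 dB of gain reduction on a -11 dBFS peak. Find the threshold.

-44 dBFS

Gain reduction = -11 − (-22) = 11 dB; output overshoot = GR / (R − 1) = 11 / 0.5 = 22 dB.
Threshold = output − output overshoot = -22 − 22 = -44 dBFS.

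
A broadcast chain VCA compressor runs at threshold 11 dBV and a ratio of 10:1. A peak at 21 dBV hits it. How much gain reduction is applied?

Overshoot = 21 − 11 = 10 dB.
After 10:1 compression the overshoot becomes 10/10 = 1 dB.
GR = overshoot in − overshoot out = 10 − 1 = 9 dB.

9 dB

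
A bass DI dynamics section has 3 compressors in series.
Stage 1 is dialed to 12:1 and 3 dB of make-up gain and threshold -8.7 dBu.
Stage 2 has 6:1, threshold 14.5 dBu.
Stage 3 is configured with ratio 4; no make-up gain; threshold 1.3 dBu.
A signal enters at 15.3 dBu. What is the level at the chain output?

-3.7 dBu

Stage 1: 24 dB above -8.7 dBu, reduced 12:1 to 2 dB above → -6.7 dBu; +3 dB make-up → -3.7 dBu.
Stage 2: -3.7 dBu is at or below the 14.5 dBu threshold — no compression; output -3.7 dBu.
Stage 3: -3.7 dBu is at or below the 1.3 dBu threshold — no compression; output -3.7 dBu.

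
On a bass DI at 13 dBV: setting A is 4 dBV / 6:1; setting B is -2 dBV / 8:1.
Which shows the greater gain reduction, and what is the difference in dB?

A: overshoot 9 dB → output overshoot 1.5 dB → GR 7.5 dB.
B: overshoot 15 dB → output overshoot 1.875 dB → GR 13.125 dB.
B applies 5.625 dB more gain reduction.

B, by 5.625 dB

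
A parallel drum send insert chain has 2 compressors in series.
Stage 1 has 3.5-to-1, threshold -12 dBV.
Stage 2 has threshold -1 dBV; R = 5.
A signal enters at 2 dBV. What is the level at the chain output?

Stage 1: overshoot 14 dB → 14/3.5 = 4 dB → -8 dBV.
Stage 2: -8 dBV ≤ -1 dBV, so stage 2 doesn't engage; output -8 dBV.

-8 dBV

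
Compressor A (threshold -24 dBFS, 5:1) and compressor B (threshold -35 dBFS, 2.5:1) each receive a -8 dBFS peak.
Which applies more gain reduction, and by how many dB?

B, by 3.4 dB

A: 16 dB over, compressed to 3.2 dB over, so 12.8 dB of GR.
B: 27 dB over, compressed to 10.8 dB over, so 16.2 dB of GR.
Difference: 3.4 dB in favour of B.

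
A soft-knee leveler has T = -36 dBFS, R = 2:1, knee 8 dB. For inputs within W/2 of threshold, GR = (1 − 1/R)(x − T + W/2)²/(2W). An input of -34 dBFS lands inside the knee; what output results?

-35.125 dBFS

x − T + W/2 = -34 − (-36) + 4 = 6.
GR = (1 − 1/2) × 6² / 16 = 0.5 × 36 / 16 = 1.125 dB.
Output = -34 − 1.125 = -35.125 dBFS.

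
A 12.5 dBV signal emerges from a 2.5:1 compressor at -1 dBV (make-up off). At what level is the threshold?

Let T be the threshold. Output overshoot = (input overshoot)/R, so -1 − T = (12.5 − T)/2.5.
2.5·(-1 − T) = 12.5 − T → 1.5·T = -2.5 − 12.5 = -15.
T = -15/1.5 = -10 dBV.

-10 dBV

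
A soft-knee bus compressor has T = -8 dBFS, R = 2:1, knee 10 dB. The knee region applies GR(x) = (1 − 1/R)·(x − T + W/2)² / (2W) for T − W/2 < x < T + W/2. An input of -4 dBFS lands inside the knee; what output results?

-6.025 dBFS

x − T + W/2 = -4 − (-8) + 5 = 9.
GR = (1 − 1/2) × 9² / 20 = 0.5 × 81 / 20 = 2.025 dB.
Output = -4 − 2.025 = -6.025 dBFS.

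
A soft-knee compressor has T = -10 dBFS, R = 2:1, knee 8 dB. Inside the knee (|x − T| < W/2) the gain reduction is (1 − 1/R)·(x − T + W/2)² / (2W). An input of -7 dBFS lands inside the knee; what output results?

-8.53125 dBFS

x − T + W/2 = -7 − (-10) + 4 = 7.
GR = (1 − 1/2) × 7² / 16 = 0.5 × 49 / 16 = 1.53125 dB.
Output = -7 − 1.53125 = -8.53125 dBFS.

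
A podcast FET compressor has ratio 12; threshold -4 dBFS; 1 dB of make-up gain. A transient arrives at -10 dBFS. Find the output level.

-9 dBFS

-10 dBFS is 6 dB below the -4 dBFS threshold, so no gain reduction is applied.
Make-up gain adds 1 dB: -10 + 1 = -9 dBFS.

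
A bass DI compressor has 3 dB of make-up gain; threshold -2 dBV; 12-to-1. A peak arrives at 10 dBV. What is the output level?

2 dBV

The input is 12 dB above the -2 dBV threshold.
The 12 dB excess becomes 1 dB after 12:1 reduction.
That puts the output at -1 dBV; make-up adds 3 dB, giving 2 dBV.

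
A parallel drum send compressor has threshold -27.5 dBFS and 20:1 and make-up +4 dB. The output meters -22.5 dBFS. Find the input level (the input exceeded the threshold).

-7.5 dBFS

Before make-up, the level was -22.5 − 4 = -26.5 dBFS.
That's 1 dB above the -27.5 dBFS threshold.
Undo the ratio: input overshoot = 1 × 20 = 20 dB, giving input = -7.5 dBFS.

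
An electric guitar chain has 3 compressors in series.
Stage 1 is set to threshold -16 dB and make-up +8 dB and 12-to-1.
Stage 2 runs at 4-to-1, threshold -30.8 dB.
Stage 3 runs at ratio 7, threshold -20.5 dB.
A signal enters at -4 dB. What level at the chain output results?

-24.85 dB

Stage 1: -4 dB is 12 dB over -16 dB; at 12:1 that becomes 1 dB over, giving -15 dB; +8 dB make-up → -7 dB.
Stage 2: overshoot 23.8 dB → 23.8/4 = 5.95 dB → -24.85 dB.
Stage 3: -24.85 dB ≤ -20.5 dB, so stage 3 doesn't engage; output -24.85 dB.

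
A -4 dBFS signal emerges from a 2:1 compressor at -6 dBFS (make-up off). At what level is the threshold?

Gain reduction = -4 − (-6) = 2 dB; output overshoot = GR / (R − 1) = 2 / 1 = 2 dB.
Threshold = output − output overshoot = -6 − 2 = -8 dBFS.

-8 dBFS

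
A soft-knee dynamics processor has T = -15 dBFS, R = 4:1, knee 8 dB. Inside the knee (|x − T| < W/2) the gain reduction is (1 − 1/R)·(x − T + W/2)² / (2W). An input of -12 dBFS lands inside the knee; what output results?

-14.296875 dBFS

x − T + W/2 = -12 − (-15) + 4 = 7.
GR = (1 − 1/4) × 7² / 16 = 0.75 × 49 / 16 = 2.296875 dB.
Output = -12 − 2.296875 = -14.296875 dBFS.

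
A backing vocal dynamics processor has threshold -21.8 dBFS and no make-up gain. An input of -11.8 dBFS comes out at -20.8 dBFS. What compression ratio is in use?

Input overshoot = -11.8 − (-21.8) = 10 dB; output overshoot = -20.8 − (-21.8) = 1 dB.
Ratio = 10 / 1 = 10.

10:1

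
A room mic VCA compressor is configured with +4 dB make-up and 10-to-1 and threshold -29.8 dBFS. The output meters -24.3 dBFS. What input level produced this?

Before make-up, the level was -24.3 − 4 = -28.3 dBFS.
That's 1.5 dB above the -29.8 dBFS threshold.
Input overshoot = R × output overshoot = 15 dB → input = -29.8 + 15 = -14.8 dBFS.

-14.8 dBFS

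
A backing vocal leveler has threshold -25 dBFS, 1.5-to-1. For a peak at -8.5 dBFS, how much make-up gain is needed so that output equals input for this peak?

5.5 dB

Without make-up, output = threshold + overshoot/1.5 = -25 + 11 = -14 dBFS.
Gap to target: 5.5 dB.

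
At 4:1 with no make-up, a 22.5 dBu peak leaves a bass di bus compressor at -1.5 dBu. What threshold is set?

Gain reduction = 22.5 − (-1.5) = 24 dB; output overshoot = GR / (R − 1) = 24 / 3 = 8 dB.
Threshold = output − output overshoot = -1.5 − 8 = -9.5 dBu.

-9.5 dBu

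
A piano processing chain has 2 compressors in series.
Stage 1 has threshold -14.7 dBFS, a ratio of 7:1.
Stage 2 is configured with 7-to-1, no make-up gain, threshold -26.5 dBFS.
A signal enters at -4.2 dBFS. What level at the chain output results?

-24.6 dBFS

Stage 1: 10.5 dB above -14.7 dBFS, reduced 7:1 to 1.5 dB above → -13.2 dBFS.
Stage 2: 13.3 dB above -26.5 dBFS, reduced 7:1 to 1.9 dB above → -24.6 dBFS.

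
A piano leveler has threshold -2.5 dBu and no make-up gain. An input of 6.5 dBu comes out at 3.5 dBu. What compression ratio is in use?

Input overshoot = 6.5 − (-2.5) = 9 dB; output overshoot = 3.5 − (-2.5) = 6 dB.
Ratio = 9 / 6 = 1.5.

1.5:1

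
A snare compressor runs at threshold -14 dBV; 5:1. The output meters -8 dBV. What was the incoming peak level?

16 dBV

The compressed level sits -8 − (-14) = 6 dB over threshold.
Undo the ratio: input overshoot = 6 × 5 = 30 dB, giving input = 16 dBV.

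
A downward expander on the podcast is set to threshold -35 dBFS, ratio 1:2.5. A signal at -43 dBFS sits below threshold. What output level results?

-55 dBFS

The input is 8 dB below the -35 dBFS threshold.
A 1:2.5 expander multiplies undershoot by 2.5: 8 × 2.5 = 20 dB below threshold.
Output = -35 − 20 = -55 dBFS.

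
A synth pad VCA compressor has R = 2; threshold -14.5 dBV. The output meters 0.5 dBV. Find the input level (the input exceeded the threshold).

15.5 dBV

That's 15 dB above the -14.5 dBV threshold.
Undo the ratio: input overshoot = 15 × 2 = 30 dB, giving input = 15.5 dBV.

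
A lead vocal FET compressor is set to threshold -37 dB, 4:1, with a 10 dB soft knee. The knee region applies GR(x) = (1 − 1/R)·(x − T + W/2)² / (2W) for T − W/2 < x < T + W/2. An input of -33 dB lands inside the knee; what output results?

x − T + W/2 = -33 − (-37) + 5 = 9.
GR = (1 − 1/4) × 9² / 20 = 0.75 × 81 / 20 = 3.0375 dB.
Output = -33 − 3.0375 = -36.0375 dB.

-36.0375 dB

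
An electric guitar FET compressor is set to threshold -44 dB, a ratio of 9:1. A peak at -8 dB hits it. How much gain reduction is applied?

32 dB

The signal is 36 dB above threshold.
At 9:1, output sits 36/9 = 4 dB above threshold.
So the signal is attenuated by 36 − 4 = 32 dB.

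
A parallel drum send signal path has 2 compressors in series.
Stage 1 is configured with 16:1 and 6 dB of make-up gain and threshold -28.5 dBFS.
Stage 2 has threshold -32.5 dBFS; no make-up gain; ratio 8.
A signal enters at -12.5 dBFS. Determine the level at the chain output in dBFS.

Stage 1: -12.5 dBFS is 16 dB over -28.5 dBFS; at 16:1 that becomes 1 dB over, giving -27.5 dBFS; +6 dB make-up → -21.5 dBFS.
Stage 2: -21.5 dBFS is 11 dB over -32.5 dBFS; at 8:1 that becomes 1.375 dB over, giving -31.125 dBFS.

-31.125 dBFS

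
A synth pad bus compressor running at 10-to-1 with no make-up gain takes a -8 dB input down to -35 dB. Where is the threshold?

-38 dB

Gain reduction = -8 − (-35) = 27 dB; output overshoot = GR / (R − 1) = 27 / 9 = 3 dB.
Threshold = output − output overshoot = -35 − 3 = -38 dB.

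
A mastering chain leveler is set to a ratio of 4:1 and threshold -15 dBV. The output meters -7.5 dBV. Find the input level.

The compressed level sits -7.5 − (-15) = 7.5 dB over threshold.
Undo the ratio: input overshoot = 7.5 × 4 = 30 dB, giving input = 15 dBV.

15 dBV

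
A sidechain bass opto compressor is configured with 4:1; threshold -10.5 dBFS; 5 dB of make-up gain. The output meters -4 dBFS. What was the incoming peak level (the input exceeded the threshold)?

-4.5 dBFS

Remove make-up: -4 − 5 = -9 dBFS.
That's 1.5 dB above the -10.5 dBFS threshold.
Input overshoot = R × output overshoot = 6 dB → input = -10.5 + 6 = -4.5 dBFS.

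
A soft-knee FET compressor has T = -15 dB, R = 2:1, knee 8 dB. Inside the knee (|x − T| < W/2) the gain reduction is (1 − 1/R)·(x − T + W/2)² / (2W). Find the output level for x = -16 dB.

x − T + W/2 = -16 − (-15) + 4 = 3.
GR = (1 − 1/2) × 3² / 16 = 0.5 × 9 / 16 = 0.28125 dB.
Output = -16 − 0.28125 = -16.28125 dB.

-16.28125 dB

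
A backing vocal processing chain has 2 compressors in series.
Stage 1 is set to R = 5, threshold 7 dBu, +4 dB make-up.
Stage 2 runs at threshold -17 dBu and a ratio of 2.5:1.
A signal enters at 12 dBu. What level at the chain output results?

-5.4 dBu

Stage 1: 12 dBu is 5 dB over 7 dBu; at 5:1 that becomes 1 dB over, giving 8 dBu; +4 dB make-up → 12 dBu.
Stage 2: 29 dB above -17 dBu, reduced 2.5:1 to 11.6 dB above → -5.4 dBu.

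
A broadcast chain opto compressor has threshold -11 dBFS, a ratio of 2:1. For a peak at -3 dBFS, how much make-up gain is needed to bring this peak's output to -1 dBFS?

Without make-up, output = threshold + overshoot/2 = -11 + 4 = -7 dBFS.
Gap to target: 6 dB.

6 dB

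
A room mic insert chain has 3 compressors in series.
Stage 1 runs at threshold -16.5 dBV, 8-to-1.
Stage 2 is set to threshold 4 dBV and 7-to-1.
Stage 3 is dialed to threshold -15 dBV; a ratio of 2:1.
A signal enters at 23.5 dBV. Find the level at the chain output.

Stage 1: 40 dB above -16.5 dBV, reduced 8:1 to 5 dB above → -11.5 dBV.
Stage 2: -11.5 dBV is at or below the 4 dBV threshold — no compression; output -11.5 dBV.
Stage 3: overshoot 3.5 dB → 3.5/2 = 1.75 dB → -13.25 dBV.

-13.25 dBV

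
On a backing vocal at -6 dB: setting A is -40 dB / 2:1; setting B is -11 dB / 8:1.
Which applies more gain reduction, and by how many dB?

A, by 12.625 dB

A: 34 dB over, compressed to 17 dB over, so 17 dB of GR.
B: 5 dB over, compressed to 0.625 dB over, so 4.375 dB of GR.
A applies 12.625 dB more gain reduction.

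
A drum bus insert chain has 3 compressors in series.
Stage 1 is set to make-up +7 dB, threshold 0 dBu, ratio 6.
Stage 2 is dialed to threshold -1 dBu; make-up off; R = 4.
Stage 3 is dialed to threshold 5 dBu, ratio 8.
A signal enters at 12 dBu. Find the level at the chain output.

Stage 1: 12 dB above 0 dBu, reduced 6:1 to 2 dB above → 2 dBu; +7 dB make-up → 9 dBu.
Stage 2: 9 dBu is 10 dB over -1 dBu; at 4:1 that becomes 2.5 dB over, giving 1.5 dBu.
Stage 3: below threshold (1.5 ≤ 5); passes unchanged; output 1.5 dBu.

1.5 dBu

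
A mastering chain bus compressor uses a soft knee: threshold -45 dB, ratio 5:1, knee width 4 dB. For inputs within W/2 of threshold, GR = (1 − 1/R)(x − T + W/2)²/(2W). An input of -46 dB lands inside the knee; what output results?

x − T + W/2 = -46 − (-45) + 2 = 1.
GR = (1 − 1/5) × 1² / 8 = 0.8 × 1 / 8 = 0.1 dB.
Output = -46 − 0.1 = -46.1 dB.

-46.1 dB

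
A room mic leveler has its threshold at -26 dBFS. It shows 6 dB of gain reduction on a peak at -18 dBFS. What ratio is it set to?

4:1

Input overshoot = -18 − (-26) = 8 dB.
Output overshoot = 8 − 6 = 2 dB.
Ratio = input overshoot / output overshoot = 8 / 2 = 4.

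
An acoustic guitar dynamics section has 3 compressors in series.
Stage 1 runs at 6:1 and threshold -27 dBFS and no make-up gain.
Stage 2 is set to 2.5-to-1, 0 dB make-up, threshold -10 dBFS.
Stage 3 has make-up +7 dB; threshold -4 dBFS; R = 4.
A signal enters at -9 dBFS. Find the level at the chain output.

-17 dBFS

Stage 1: 18 dB above -27 dBFS, reduced 6:1 to 3 dB above → -24 dBFS.
Stage 2: -24 dBFS is at or below the -10 dBFS threshold — no compression; output -24 dBFS.
Stage 3: below threshold (-24 ≤ -4); passes unchanged; make-up brings it to -17 dBFS.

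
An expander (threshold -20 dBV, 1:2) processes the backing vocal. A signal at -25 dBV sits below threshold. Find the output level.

-30 dBV

Undershoot = (-20) − (-25) = 5 dB.
At 1:2, that expands to 10 dB under threshold.
Output = -20 − 10 = -30 dBV.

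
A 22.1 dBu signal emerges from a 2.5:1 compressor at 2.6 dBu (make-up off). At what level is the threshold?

-10.4 dBu

Let T be the threshold. Output overshoot = (input overshoot)/R, so 2.6 − T = (22.1 − T)/2.5.
2.5·(2.6 − T) = 22.1 − T → 1.5·T = 6.5 − 22.1 = -15.6.
T = -15.6/1.5 = -10.4 dBu.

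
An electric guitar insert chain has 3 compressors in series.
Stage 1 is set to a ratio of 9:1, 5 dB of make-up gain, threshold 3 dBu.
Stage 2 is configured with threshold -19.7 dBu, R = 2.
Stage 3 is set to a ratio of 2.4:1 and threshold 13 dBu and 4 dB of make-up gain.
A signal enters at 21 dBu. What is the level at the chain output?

-0.85 dBu

Stage 1: 21 dBu is 18 dB over 3 dBu; at 9:1 that becomes 2 dB over, giving 5 dBu; +5 dB make-up → 10 dBu.
Stage 2: 10 dBu is 29.7 dB over -19.7 dBu; at 2:1 that becomes 14.85 dB over, giving -4.85 dBu.
Stage 3: -4.85 dBu is at or below the 13 dBu threshold — no compression; make-up brings it to -0.85 dBu.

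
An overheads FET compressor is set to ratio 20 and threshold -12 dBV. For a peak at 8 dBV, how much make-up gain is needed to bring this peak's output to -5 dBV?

6 dB

Without make-up, output = threshold + overshoot/20 = -12 + 1 = -11 dBV.
Gap to target: 6 dB.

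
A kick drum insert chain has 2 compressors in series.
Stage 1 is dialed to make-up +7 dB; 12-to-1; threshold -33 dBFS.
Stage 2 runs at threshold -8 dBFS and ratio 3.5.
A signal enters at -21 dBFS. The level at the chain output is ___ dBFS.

Stage 1: -21 dBFS is 12 dB over -33 dBFS; at 12:1 that becomes 1 dB over, giving -32 dBFS; +7 dB make-up → -25 dBFS.
Stage 2: -25 dBFS is at or below the -8 dBFS threshold — no compression; output -25 dBFS.

-25 dBFS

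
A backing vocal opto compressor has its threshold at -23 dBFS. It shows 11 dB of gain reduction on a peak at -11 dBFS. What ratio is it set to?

Input overshoot = -11 − (-23) = 12 dB.
Output overshoot = 12 − 11 = 1 dB.
Ratio = input overshoot / output overshoot = 12 / 1 = 12.

12:1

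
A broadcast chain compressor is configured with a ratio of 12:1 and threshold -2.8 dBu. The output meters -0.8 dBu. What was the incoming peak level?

21.2 dBu

The compressed level sits -0.8 − (-2.8) = 2 dB over threshold.
Undo the ratio: input overshoot = 2 × 12 = 24 dB, giving input = 21.2 dBu.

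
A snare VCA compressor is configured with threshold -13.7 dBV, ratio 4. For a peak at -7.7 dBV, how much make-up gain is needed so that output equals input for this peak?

4.5 dB

Overshoot 6 dB → 6/4 = 1.5 dB after compression, so the compressed level is -13.7 + 1.5 = -12.2 dBV.
Make-up = target − compressed = -7.7 − (-12.2) = 4.5 dB.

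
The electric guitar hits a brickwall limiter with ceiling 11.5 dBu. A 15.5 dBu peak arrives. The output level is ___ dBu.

11.5 dBu

The limiter clamps the peak to its 11.5 dBu ceiling.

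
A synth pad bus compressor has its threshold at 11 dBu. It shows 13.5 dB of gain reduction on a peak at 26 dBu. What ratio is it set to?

10:1

Input overshoot = 26 − 11 = 15 dB.
Output overshoot = 15 − 13.5 = 1.5 dB.
Ratio = input overshoot / output overshoot = 15 / 1.5 = 10.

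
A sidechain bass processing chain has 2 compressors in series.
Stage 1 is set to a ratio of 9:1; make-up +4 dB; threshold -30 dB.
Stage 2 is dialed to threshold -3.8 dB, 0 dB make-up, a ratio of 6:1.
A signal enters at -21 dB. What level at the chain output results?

-25 dB

Stage 1: overshoot 9 dB → 9/9 = 1 dB → -29 dB; +4 dB make-up → -25 dB.
Stage 2: -25 dB is at or below the -3.8 dB threshold — no compression; output -25 dB.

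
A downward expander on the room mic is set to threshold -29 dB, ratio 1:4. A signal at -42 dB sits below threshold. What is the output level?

-81 dB

Undershoot = (-29) − (-42) = 13 dB.
At 1:4, that expands to 52 dB under threshold.
Output = -29 − 52 = -81 dB.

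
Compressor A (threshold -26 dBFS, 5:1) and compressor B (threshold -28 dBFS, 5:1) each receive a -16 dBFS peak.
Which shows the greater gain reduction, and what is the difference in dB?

B, by 1.6 dB

A: overshoot 10 dB → output overshoot 2 dB → GR 8 dB.
B: overshoot 12 dB → output overshoot 2.4 dB → GR 9.6 dB.
B applies 1.6 dB more gain reduction.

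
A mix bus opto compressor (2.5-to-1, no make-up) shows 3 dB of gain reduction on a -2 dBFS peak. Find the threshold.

-7 dBFS

Input is 5 dB above T (since output overshoot × R = input overshoot: (-5 − T)·2.5 = -2 − T gives T = -7 dBFS).
Check: -7 + (-2 − (-7))/2.5 = -7 + 2 = -5 dBFS. ✓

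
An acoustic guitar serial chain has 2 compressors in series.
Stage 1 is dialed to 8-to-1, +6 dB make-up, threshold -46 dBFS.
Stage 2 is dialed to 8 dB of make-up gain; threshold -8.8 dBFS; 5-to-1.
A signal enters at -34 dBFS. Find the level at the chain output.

-30.5 dBFS

Stage 1: overshoot 12 dB → 12/8 = 1.5 dB → -44.5 dBFS; +6 dB make-up → -38.5 dBFS.
Stage 2: -38.5 dBFS is at or below the -8.8 dBFS threshold — no compression; make-up brings it to -30.5 dBFS.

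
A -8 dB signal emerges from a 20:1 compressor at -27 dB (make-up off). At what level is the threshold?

Input is 20 dB above T (since output overshoot × R = input overshoot: (-27 − T)·20 = -8 − T gives T = -28 dB).
Check: -28 + (-8 − (-28))/20 = -28 + 1 = -27 dB. ✓

-28 dB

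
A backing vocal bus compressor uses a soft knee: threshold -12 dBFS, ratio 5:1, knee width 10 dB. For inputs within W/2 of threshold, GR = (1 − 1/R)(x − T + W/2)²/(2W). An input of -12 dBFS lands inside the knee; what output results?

x − T + W/2 = -12 − (-12) + 5 = 5.
GR = (1 − 1/5) × 5² / 20 = 0.8 × 25 / 20 = 1 dB.
Output = -12 − 1 = -13 dBFS.

-13 dBFS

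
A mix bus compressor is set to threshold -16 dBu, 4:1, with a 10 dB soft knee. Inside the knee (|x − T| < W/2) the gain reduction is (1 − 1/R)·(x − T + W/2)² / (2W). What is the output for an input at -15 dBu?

-16.35 dBu

x − T + W/2 = -15 − (-16) + 5 = 6.
GR = (1 − 1/4) × 6² / 20 = 0.75 × 36 / 20 = 1.35 dB.
Output = -15 − 1.35 = -16.35 dBu.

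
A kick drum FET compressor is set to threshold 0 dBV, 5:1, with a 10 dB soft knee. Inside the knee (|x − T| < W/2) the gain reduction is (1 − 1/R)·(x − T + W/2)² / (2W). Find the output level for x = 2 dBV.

0.04 dBV

x − T + W/2 = 2 − 0 + 5 = 7.
GR = (1 − 1/5) × 7² / 20 = 0.8 × 49 / 20 = 1.96 dB.
Output = 2 − 1.96 = 0.04 dBV.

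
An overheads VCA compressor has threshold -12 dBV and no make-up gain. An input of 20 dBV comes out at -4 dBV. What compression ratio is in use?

4:1

Input overshoot = 20 − (-12) = 32 dB; output overshoot = -4 − (-12) = 8 dB.
Ratio = 32 / 8 = 4.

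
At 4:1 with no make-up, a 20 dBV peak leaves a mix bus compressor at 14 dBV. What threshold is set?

12 dBV

Gain reduction = 20 − 14 = 6 dB; output overshoot = GR / (R − 1) = 6 / 3 = 2 dB.
Threshold = output − output overshoot = 14 − 2 = 12 dBV.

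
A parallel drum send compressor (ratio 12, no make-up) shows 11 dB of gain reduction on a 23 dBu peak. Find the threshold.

Let T be the threshold. Output overshoot = (input overshoot)/R, so 12 − T = (23 − T)/12.
12·(12 − T) = 23 − T → 11·T = 144 − 23 = 121.
T = 121/11 = 11 dBu.

11 dBu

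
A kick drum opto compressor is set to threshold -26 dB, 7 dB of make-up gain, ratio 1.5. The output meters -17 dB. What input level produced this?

-23 dB

Remove make-up: -17 − 7 = -24 dB.
That's 2 dB above the -26 dB threshold.
Before 1.5:1 compression the overshoot was 2 × 1.5 = 3 dB, so input = -26 + 3 = -23 dB.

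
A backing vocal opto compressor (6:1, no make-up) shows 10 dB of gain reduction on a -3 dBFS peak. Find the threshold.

-15 dBFS

Gain reduction = -3 − (-13) = 10 dB; output overshoot = GR / (R − 1) = 10 / 5 = 2 dB.
Threshold = output − output overshoot = -13 − 2 = -15 dBFS.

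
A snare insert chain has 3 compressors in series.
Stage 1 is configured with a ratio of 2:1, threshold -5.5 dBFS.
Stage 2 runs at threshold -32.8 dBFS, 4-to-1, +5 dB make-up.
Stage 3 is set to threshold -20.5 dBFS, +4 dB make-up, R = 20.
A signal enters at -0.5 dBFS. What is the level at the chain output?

-16.4925 dBFS

Stage 1: -0.5 dBFS is 5 dB over -5.5 dBFS; at 2:1 that becomes 2.5 dB over, giving -3 dBFS.
Stage 2: overshoot 29.8 dB → 29.8/4 = 7.45 dB → -25.35 dBFS; +5 dB make-up → -20.35 dBFS.
Stage 3: -20.35 dBFS is 0.15 dB over -20.5 dBFS; at 20:1 that becomes 0.0075 dB over, giving -20.4925 dBFS; +4 dB make-up → -16.4925 dBFS.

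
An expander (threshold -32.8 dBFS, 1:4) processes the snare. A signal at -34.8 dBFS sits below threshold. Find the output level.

-40.8 dBFS

Undershoot = (-32.8) − (-34.8) = 2 dB.
At 1:4, that expands to 8 dB under threshold.
Output = -32.8 − 8 = -40.8 dBFS.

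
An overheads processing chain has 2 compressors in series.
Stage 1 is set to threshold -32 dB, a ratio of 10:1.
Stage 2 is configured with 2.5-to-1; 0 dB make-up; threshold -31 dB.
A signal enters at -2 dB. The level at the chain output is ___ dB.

Stage 1: overshoot 30 dB → 30/10 = 3 dB → -29 dB.
Stage 2: 2 dB above -31 dB, reduced 2.5:1 to 0.8 dB above → -30.2 dB.

-30.2 dB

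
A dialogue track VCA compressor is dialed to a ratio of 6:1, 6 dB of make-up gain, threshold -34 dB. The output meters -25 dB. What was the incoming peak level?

Stripping the +6 dB make-up gives -31 dB at the gain stage.
The compressed level sits -31 − (-34) = 3 dB over threshold.
Before 6:1 compression the overshoot was 3 × 6 = 18 dB, so input = -34 + 18 = -16 dB.

-16 dB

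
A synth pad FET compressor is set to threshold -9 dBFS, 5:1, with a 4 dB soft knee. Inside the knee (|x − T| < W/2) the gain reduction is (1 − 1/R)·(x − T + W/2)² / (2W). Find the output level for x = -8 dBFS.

x − T + W/2 = -8 − (-9) + 2 = 3.
GR = (1 − 1/5) × 3² / 8 = 0.8 × 9 / 8 = 0.9 dB.
Output = -8 − 0.9 = -8.9 dBFS.

-8.9 dBFS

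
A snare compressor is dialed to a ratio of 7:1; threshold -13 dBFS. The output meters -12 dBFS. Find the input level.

The compressed level sits -12 − (-13) = 1 dB over threshold.
Undo the ratio: input overshoot = 1 × 7 = 7 dB, giving input = -6 dBFS.

-6 dBFS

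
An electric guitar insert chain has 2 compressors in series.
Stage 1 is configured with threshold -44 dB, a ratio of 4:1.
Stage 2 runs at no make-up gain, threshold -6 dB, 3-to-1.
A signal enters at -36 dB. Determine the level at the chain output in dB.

-42 dB

Stage 1: overshoot 8 dB → 8/4 = 2 dB → -42 dB.
Stage 2: below threshold (-42 ≤ -6); passes unchanged; output -42 dB.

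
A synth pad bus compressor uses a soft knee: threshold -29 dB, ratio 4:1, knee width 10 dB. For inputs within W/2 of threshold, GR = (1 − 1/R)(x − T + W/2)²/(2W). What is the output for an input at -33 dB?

-33.0375 dB

x − T + W/2 = -33 − (-29) + 5 = 1.
GR = (1 − 1/4) × 1² / 20 = 0.75 × 1 / 20 = 0.0375 dB.
Output = -33 − 0.0375 = -33.0375 dB.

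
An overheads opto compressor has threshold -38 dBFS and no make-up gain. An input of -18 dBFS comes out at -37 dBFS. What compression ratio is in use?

20:1

Input overshoot = -18 − (-38) = 20 dB; output overshoot = -37 − (-38) = 1 dB.
Ratio = 20 / 1 = 20.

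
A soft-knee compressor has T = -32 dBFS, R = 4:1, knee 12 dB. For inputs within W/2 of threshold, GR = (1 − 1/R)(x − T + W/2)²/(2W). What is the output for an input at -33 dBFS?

x − T + W/2 = -33 − (-32) + 6 = 5.
GR = (1 − 1/4) × 5² / 24 = 0.75 × 25 / 24 = 0.78125 dB.
Output = -33 − 0.78125 = -33.78125 dBFS.

-33.78125 dBFS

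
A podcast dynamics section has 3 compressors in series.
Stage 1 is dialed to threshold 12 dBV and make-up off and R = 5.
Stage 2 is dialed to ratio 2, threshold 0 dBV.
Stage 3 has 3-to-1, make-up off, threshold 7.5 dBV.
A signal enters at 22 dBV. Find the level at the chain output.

7 dBV

Stage 1: 22 dBV is 10 dB over 12 dBV; at 5:1 that becomes 2 dB over, giving 14 dBV.
Stage 2: 14 dBV is 14 dB over 0 dBV; at 2:1 that becomes 7 dB over, giving 7 dBV.
Stage 3: 7 dBV is at or below the 7.5 dBV threshold — no compression; output 7 dBV.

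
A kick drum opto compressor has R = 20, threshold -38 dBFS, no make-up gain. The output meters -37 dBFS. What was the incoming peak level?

-18 dBFS

Post-compression overshoot = -37 − (-38) = 1 dB.
Undo the ratio: input overshoot = 1 × 20 = 20 dB, giving input = -18 dBFS.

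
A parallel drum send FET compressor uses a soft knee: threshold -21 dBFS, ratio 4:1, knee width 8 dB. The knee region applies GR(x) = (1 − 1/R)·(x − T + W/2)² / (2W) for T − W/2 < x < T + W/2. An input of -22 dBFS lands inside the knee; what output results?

-22.421875 dBFS

x − T + W/2 = -22 − (-21) + 4 = 3.
GR = (1 − 1/4) × 3² / 16 = 0.75 × 9 / 16 = 0.421875 dB.
Output = -22 − 0.421875 = -22.421875 dBFS.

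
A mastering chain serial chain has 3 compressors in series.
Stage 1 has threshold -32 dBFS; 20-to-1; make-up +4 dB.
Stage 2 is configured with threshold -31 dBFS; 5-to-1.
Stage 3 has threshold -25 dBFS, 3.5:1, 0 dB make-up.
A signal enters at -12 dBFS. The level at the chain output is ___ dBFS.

Stage 1: overshoot 20 dB → 20/20 = 1 dB → -31 dBFS; +4 dB make-up → -27 dBFS.
Stage 2: -27 dBFS is 4 dB over -31 dBFS; at 5:1 that becomes 0.8 dB over, giving -30.2 dBFS.
Stage 3: below threshold (-30.2 ≤ -25); passes unchanged; output -30.2 dBFS.

-30.2 dBFS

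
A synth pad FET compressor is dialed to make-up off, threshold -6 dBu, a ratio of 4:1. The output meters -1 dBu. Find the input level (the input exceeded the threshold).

That's 5 dB above the -6 dBu threshold.
Before 4:1 compression the overshoot was 5 × 4 = 20 dB, so input = -6 + 20 = 14 dBu.

14 dBu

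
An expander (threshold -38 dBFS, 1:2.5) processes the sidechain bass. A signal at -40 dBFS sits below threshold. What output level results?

The input is 2 dB below the -38 dBFS threshold.
A 1:2.5 expander multiplies undershoot by 2.5: 2 × 2.5 = 5 dB below threshold.
Output = -38 − 5 = -43 dBFS.

-43 dBFS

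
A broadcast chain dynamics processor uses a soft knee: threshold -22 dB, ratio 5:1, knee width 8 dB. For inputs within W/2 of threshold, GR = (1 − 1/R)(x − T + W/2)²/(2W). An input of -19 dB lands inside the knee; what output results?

x − T + W/2 = -19 − (-22) + 4 = 7.
GR = (1 − 1/5) × 7² / 16 = 0.8 × 49 / 16 = 2.45 dB.
Output = -19 − 2.45 = -21.45 dB.

-21.45 dB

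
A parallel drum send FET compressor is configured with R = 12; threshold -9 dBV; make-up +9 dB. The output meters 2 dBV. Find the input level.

15 dBV

Stripping the +9 dB make-up gives -7 dBV at the gain stage.
Post-compression overshoot = -7 − (-9) = 2 dB.
Undo the ratio: input overshoot = 2 × 12 = 24 dB, giving input = 15 dBV.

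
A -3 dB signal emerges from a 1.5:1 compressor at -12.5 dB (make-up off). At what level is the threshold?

Input is 28.5 dB above T (since output overshoot × R = input overshoot: (-12.5 − T)·1.5 = -3 − T gives T = -31.5 dB).
Check: -31.5 + (-3 − (-31.5))/1.5 = -31.5 + 19 = -12.5 dB. ✓

-31.5 dB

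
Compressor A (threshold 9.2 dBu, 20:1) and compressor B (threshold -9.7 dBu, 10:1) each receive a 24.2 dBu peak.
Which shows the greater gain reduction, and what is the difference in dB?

A: overshoot 15 dB → output overshoot 0.75 dB → GR 14.25 dB.
B: overshoot 33.9 dB → output overshoot 3.39 dB → GR 30.51 dB.
B applies 16.26 dB more gain reduction.

B, by 16.26 dB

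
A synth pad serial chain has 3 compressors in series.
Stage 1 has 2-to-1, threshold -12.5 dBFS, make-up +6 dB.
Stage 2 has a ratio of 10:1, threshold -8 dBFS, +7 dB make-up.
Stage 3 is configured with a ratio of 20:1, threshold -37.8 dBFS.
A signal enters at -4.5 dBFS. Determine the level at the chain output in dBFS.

Stage 1: 8 dB above -12.5 dBFS, reduced 2:1 to 4 dB above → -8.5 dBFS; +6 dB make-up → -2.5 dBFS.
Stage 2: -2.5 dBFS is 5.5 dB over -8 dBFS; at 10:1 that becomes 0.55 dB over, giving -7.45 dBFS; +7 dB make-up → -0.45 dBFS.
Stage 3: -0.45 dBFS is 37.35 dB over -37.8 dBFS; at 20:1 that becomes 1.8675 dB over, giving -35.9325 dBFS.

-35.9325 dBFS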